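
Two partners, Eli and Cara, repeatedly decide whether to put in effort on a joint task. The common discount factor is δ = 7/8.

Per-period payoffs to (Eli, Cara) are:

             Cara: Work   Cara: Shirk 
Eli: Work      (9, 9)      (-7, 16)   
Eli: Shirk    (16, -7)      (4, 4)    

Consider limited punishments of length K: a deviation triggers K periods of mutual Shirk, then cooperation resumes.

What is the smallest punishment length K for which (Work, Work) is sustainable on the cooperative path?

2

Need Σ_{k=1}^{K} δ^k ≥ (16−9)/(9−4) = 1.4000 at δ = 7/8.
At K = 1 the sum is 0.8750 < 1.4000; at K = 2 it is 1.6406 ≥ 1.4000.
So the minimum punishment length is K = 2.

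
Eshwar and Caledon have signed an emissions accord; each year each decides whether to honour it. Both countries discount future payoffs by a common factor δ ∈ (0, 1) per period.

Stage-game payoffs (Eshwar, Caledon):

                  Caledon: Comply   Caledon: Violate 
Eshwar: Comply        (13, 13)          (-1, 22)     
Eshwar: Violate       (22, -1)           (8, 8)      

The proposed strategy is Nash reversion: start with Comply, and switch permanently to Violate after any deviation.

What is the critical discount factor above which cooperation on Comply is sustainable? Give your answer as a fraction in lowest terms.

9/14

Cooperation forever yields 13 each period: 13/(1−δ).
Deviating yields 22 once, then 8 forever: 22 + 8δ/(1−δ).
No profitable deviation requires 13/(1−δ) ≥ 22 + 8δ/(1−δ).
Multiplying by (1−δ): 13 ≥ 22(1−δ) + 8δ = 22 − 14δ.
So 14δ ≥ 9, i.e. δ ≥ 9/14.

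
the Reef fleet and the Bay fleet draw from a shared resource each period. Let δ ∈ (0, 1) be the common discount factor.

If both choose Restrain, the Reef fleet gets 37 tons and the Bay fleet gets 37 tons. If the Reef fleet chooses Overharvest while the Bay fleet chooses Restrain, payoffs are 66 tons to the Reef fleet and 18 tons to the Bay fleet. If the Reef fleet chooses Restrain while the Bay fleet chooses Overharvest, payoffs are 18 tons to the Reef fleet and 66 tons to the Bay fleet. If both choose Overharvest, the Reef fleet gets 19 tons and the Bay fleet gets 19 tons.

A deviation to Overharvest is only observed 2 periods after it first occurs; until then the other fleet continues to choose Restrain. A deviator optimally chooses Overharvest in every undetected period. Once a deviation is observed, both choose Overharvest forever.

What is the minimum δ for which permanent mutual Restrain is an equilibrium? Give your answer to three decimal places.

0.786

A deviator earns 66 for 2 periods, then 19 forever; cooperating earns 37 forever. Multiplying the IC by (1−δ):
37 ≥ 66(1−δ^2) + 19δ^2, so 47·δ^2 ≥ 29 and δ^2 ≥ 29/47.
δ ≥ (29/47)^(1/2) ≈ 0.786.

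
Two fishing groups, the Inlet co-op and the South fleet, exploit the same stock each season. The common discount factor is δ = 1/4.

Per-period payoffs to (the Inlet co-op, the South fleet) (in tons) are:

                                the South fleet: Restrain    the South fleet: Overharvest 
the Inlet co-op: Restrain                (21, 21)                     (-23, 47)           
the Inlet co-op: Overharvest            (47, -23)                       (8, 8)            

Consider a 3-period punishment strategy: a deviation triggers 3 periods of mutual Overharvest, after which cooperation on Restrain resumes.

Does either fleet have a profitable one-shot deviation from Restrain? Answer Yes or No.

Yes

Comparing payoff streams over the 4 periods until play realigns: cooperate → 21(1+δ+…+δ^3); deviate → 47 + 8(δ+…+δ^3).
Cooperation is sustained iff (21−8)(δ+…+δ^3) ≥ 47−21.
δ+…+δ^3 = 1/4·(1−(1/4)^3)/(1−1/4) = 0.3281, and (47−21)/(21−8) = 2.0000.
0.3281 < 2.0000, so cooperation is not sustainable.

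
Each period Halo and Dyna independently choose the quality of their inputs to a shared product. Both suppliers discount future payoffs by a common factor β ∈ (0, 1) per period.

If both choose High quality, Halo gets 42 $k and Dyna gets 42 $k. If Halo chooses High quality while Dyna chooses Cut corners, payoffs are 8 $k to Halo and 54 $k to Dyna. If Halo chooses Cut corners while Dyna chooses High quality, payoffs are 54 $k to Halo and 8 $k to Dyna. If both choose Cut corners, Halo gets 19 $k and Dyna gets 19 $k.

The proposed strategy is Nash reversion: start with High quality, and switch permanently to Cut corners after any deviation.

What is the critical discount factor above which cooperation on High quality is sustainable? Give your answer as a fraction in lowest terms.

Under grim trigger the critical discount factor is (T−C)/(T−P) with T = 54, C = 42, P = 19.
β* = (54−42)/(54−19) = 12/35.

12/35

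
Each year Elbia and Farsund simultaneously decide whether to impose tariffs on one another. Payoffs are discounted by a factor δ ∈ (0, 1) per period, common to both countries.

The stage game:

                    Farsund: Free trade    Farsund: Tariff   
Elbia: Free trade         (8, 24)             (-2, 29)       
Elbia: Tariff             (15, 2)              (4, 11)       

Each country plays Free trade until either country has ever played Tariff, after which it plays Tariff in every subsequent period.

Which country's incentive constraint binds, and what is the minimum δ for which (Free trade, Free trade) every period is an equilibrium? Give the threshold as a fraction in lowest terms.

Elbia; δ ≥ 7/11

Elbia: cooperation gives 8 each period; deviation gives 15 once then 4 forever.
  8/(1−δ) ≥ 15 + 4δ/(1−δ) ⇒ δ ≥ 7/11.
Farsund: cooperation gives 24 each period; deviation gives 29 once then 11 forever.
  δ ≥ 5/18.
Both must hold, so the binding constraint is Elbia's: δ ≥ 7/11.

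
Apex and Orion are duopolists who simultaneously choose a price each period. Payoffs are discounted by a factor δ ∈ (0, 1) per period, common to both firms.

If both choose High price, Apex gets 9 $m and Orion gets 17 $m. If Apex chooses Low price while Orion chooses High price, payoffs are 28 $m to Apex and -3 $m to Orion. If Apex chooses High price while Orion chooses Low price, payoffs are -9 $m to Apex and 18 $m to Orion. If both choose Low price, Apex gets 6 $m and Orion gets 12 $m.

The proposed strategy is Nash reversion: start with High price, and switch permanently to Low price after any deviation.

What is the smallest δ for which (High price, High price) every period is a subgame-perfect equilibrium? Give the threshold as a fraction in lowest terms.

19/22

For Apex: deviation gain 28−9 = 19, per-period punishment loss 9−6 = 3. IC gives δ ≥ 19/22.
For Orion: gain 1, loss 5 per period, so δ ≥ 1/6.
The tighter constraint is Apex's, so cooperation needs δ ≥ 19/22.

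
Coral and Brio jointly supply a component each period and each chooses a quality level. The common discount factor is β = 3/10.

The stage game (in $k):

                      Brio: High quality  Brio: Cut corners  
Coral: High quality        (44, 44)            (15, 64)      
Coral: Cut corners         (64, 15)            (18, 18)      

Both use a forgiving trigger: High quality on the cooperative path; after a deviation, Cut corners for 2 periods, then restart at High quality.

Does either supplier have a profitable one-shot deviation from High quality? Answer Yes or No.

Yes

A one-shot deviation gives 64 now, then 18 for 2 periods, then back to 44.
Gain from deviating: (64−44) today; loss: (44−18) in each of the next 2 periods.
No-deviation condition: (44−18)(β+…+β^2) ≥ 64−44, i.e. β+…+β^2 ≥ 10/13.
At β = 3/10: β+…+β^2 = 0.3900 < 0.7692.
So cooperation is not sustainable.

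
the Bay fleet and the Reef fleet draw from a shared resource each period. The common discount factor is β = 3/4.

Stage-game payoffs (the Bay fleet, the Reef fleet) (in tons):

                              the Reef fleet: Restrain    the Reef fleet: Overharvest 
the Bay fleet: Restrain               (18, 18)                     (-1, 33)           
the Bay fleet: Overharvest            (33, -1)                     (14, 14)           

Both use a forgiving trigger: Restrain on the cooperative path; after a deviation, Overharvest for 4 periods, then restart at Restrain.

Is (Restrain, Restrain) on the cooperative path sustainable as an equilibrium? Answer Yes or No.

No

IC: β+…+β^4 ≥ (33−18)/(18−14) = 15/4.
At β = 3/4: partial sum = 2.0508 < 3.7500. Cooperation not sustainable.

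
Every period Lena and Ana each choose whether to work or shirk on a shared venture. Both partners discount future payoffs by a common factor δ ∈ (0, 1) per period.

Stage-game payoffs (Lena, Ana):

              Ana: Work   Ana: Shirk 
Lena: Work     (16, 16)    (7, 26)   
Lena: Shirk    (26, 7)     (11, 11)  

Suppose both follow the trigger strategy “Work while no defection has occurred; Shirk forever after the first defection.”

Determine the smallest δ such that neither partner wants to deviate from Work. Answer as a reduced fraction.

One-period gain from deviating is 26 − 16 = 10. The loss is 16 − 11 = 5 in every subsequent period, with present value 5·δ/(1−δ).
Deviation is unprofitable when 5·δ/(1−δ) ≥ 10, i.e. δ/(1−δ) ≥ 2.
Equivalently δ ≥ 10/(10+5) = 2/3.

2/3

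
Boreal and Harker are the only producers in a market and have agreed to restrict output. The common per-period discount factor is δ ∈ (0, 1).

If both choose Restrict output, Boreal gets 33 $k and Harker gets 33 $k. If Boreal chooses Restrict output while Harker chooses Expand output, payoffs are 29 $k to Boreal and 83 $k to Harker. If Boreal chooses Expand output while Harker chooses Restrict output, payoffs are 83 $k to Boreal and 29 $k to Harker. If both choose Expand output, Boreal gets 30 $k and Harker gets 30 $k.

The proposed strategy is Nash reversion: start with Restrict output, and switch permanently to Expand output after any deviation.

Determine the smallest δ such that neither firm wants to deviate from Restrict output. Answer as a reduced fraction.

50/53

One-period gain from deviating is 83 − 33 = 50. The loss is 33 − 30 = 3 in every subsequent period, with present value 3·δ/(1−δ).
Deviation is unprofitable when 3·δ/(1−δ) ≥ 50, i.e. δ/(1−δ) ≥ 50/3.
Equivalently δ ≥ 50/(50+3) = 50/53.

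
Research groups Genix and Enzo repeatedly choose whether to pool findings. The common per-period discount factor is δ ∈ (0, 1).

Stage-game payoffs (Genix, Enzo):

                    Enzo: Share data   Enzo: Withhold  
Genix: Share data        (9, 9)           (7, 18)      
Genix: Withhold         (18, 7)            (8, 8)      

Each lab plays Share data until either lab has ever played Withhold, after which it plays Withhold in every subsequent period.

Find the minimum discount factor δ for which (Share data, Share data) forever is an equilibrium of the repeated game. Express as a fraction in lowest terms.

Under grim trigger the critical discount factor is (T−C)/(T−P) with T = 18, C = 9, P = 8.
δ* = (18−9)/(18−8) = 9/10.

9/10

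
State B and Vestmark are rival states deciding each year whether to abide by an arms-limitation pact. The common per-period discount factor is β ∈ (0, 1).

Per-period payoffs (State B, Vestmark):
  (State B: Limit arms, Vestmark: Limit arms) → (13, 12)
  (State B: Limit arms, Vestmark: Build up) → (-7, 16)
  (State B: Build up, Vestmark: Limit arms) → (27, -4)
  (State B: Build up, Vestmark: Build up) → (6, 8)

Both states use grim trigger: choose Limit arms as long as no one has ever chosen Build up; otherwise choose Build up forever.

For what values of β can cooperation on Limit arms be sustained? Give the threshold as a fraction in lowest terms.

For State B: deviation gain 27−13 = 14, per-period punishment loss 13−6 = 7. IC gives β ≥ 14/21 = 2/3.
For Vestmark: gain 4, loss 4 per period, so β ≥ 4/8 = 1/2.
The tighter constraint is State B's, so cooperation needs β ≥ 2/3.

2/3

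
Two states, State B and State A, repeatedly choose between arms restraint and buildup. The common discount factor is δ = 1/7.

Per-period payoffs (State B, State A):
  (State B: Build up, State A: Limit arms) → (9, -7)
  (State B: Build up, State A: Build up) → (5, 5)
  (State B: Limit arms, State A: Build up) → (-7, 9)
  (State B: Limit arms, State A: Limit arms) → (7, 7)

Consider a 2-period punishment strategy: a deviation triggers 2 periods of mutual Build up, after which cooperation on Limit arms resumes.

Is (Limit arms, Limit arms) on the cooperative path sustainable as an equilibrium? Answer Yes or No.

A one-shot deviation gives 9 now, then 5 for 2 periods, then back to 7.
Gain from deviating: (9−7) today; loss: (7−5) in each of the next 2 periods.
No-deviation condition: (7−5)(δ+…+δ^2) ≥ 9−7, i.e. δ+…+δ^2 ≥ 1.
At δ = 1/7: δ+…+δ^2 = 0.1633 < 1.0000.
So cooperation is not sustainable.

No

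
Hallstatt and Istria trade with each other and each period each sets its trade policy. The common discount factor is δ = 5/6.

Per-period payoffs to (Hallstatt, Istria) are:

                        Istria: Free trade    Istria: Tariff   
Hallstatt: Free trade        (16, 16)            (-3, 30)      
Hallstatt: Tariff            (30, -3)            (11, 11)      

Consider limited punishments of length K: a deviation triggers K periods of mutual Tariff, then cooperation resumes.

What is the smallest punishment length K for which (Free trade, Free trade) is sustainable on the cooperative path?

5

Need Σ_{k=1}^{K} δ^k ≥ (30−16)/(16−11) = 2.8000 at δ = 5/6.
At K = 4 the sum is 2.5887 < 2.8000; at K = 5 it is 2.9906 ≥ 2.8000.
So the minimum punishment length is K = 5.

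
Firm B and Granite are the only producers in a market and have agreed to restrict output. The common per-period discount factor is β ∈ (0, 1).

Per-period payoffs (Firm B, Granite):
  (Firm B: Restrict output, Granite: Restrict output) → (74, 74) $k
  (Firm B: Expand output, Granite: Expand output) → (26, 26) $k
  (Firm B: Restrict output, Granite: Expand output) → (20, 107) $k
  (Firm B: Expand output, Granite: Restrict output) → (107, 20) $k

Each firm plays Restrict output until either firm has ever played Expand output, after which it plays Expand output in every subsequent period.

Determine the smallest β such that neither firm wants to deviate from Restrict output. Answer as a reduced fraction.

Under grim trigger the critical discount factor is (T−C)/(T−P) with T = 107, C = 74, P = 26.
β* = (107−74)/(107−26) = 33/81 = 11/27.

11/27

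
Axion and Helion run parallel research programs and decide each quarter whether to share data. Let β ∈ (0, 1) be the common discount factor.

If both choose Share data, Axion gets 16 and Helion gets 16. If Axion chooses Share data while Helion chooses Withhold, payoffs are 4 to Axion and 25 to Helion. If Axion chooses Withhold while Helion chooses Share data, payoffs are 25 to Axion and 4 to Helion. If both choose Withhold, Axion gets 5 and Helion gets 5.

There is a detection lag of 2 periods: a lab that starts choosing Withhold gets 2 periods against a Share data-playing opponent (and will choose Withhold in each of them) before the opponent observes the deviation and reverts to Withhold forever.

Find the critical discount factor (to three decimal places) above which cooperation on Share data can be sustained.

0.671

A deviator earns 25 for 2 periods, then 5 forever; cooperating earns 16 forever. Multiplying the IC by (1−β):
16 ≥ 25(1−β^2) + 5β^2, so 20·β^2 ≥ 9 and β^2 ≥ 9/20.
β ≥ (9/20)^(1/2) ≈ 0.671.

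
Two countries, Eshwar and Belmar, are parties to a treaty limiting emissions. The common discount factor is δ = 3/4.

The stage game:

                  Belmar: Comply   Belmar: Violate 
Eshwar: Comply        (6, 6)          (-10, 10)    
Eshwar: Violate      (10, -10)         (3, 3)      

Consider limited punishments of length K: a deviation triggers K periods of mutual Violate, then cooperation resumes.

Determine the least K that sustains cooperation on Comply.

3

No profitable deviation requires (6−3)(δ+…+δ^K) ≥ 10−6, i.e. δ+…+δ^K ≥ 4/3 ≈ 1.3333.
With δ = 3/4, the partial sums are K=1: 0.7500, K=2: 1.3125, K=3: 1.7344.
K = 3 is the first length at which the sum reaches 1.3333.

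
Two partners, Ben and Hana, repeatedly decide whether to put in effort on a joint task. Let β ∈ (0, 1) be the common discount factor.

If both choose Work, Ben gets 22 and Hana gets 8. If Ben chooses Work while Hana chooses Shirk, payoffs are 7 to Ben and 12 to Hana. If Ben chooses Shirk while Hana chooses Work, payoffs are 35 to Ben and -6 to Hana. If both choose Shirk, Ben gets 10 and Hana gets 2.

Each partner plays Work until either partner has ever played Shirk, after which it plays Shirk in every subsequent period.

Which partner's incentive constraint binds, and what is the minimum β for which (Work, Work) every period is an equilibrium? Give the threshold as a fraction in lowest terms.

Ben: cooperation gives 22 each period; deviation gives 35 once then 10 forever.
  22/(1−β) ≥ 35 + 10β/(1−β) ⇒ β ≥ 13/25.
Hana: cooperation gives 8 each period; deviation gives 12 once then 2 forever.
  β ≥ 4/10 = 2/5.
Both must hold, so the binding constraint is Ben's: β ≥ 13/25.

Ben; β ≥ 13/25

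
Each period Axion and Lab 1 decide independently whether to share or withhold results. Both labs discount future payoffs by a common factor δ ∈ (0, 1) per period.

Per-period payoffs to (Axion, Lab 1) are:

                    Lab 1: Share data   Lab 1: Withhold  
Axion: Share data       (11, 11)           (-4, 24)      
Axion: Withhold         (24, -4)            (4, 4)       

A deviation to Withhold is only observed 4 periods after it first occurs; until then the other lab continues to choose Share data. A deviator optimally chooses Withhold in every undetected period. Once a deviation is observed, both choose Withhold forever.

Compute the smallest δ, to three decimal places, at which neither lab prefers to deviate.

0.898

A deviator earns 24 for 4 periods, then 4 forever; cooperating earns 11 forever. Multiplying the IC by (1−δ):
11 ≥ 24(1−δ^4) + 4δ^4, so 20·δ^4 ≥ 13 and δ^4 ≥ 13/20.
δ ≥ (13/20)^(1/4) ≈ 0.898.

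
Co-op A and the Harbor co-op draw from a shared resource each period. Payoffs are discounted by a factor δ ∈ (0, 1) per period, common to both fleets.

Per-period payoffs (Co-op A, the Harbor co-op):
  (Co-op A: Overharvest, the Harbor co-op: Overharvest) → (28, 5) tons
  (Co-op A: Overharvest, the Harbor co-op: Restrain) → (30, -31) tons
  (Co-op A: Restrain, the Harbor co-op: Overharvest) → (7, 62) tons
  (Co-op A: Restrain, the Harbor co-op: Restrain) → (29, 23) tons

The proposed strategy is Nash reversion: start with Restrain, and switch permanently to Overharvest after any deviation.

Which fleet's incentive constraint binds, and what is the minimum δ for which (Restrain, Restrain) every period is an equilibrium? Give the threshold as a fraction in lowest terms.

For Co-op A: deviation gain 30−29 = 1, per-period punishment loss 29−28 = 1. IC gives δ ≥ 1/2.
For the Harbor co-op: gain 39, loss 18 per period, so δ ≥ 39/57 = 13/19.
The tighter constraint is the Harbor co-op's, so cooperation needs δ ≥ 13/19.

the Harbor co-op; δ ≥ 13/19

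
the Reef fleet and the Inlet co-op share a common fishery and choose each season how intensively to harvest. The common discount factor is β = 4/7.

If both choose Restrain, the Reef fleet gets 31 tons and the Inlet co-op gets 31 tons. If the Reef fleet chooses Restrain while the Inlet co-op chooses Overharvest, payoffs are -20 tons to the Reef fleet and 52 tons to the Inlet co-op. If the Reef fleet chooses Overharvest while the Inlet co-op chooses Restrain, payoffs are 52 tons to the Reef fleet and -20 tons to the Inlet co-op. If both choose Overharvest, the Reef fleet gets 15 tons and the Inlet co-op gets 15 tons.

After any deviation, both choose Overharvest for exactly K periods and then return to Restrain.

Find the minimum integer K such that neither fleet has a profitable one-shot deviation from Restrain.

IC: β(1−β^K)/(1−β) ≥ (52−31)/(31−15) = 21/16.
With β = 4/7: need 1 − β^K ≥ 21/16·(1−4/7)/(4/7), i.e. β^K ≤ 0.0156.
Since (4/7)^7 = 0.0199 and (4/7)^8 = 0.0114, the smallest such K is 8.

8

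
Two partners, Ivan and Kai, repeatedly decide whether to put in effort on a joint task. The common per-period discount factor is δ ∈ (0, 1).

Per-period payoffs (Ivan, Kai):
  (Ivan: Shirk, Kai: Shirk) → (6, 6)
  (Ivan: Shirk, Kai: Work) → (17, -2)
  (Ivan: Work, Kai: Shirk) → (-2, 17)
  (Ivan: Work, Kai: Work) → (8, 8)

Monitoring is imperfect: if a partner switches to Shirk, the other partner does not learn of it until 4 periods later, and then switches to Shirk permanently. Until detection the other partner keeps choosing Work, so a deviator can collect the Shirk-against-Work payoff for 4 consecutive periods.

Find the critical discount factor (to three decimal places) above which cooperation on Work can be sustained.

0.951

A deviator earns 17 for 4 periods, then 6 forever; cooperating earns 8 forever. Multiplying the IC by (1−δ):
8 ≥ 17(1−δ^4) + 6δ^4, so 11·δ^4 ≥ 9 and δ^4 ≥ 9/11.
δ ≥ (9/11)^(1/4) ≈ 0.951.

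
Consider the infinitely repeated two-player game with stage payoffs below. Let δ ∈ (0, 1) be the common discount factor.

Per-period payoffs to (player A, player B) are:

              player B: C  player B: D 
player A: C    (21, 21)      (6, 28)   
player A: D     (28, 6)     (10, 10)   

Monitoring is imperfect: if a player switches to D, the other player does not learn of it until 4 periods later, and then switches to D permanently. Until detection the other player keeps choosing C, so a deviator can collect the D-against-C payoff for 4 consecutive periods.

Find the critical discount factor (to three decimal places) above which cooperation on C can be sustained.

Deviating for the 4 undetected periods gains 28−21 = 7 per period over cooperation, then loses 21−10 = 11 per period forever once punishment starts.
Gain: 7(1 + δ + … + δ^3); loss: 11·δ^4/(1−δ).
No profitable deviation ⇔ 7(1−δ^4) ≤ 11·δ^4, i.e. δ^4 ≥ 7/(7+11) = 7/18.
Hence δ ≥ (7/18)^(1/4) ≈ 0.790.

0.790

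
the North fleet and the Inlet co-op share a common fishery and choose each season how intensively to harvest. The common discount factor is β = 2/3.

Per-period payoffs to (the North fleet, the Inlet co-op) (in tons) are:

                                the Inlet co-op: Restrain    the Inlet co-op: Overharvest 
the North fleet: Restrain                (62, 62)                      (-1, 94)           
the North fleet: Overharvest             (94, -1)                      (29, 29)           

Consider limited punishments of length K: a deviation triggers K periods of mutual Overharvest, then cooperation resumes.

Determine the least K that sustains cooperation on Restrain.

2

Need Σ_{k=1}^{K} β^k ≥ (94−62)/(62−29) = 0.9697 at β = 2/3.
At K = 1 the sum is 0.6667 < 0.9697; at K = 2 it is 1.1111 ≥ 0.9697.
So the minimum punishment length is K = 2.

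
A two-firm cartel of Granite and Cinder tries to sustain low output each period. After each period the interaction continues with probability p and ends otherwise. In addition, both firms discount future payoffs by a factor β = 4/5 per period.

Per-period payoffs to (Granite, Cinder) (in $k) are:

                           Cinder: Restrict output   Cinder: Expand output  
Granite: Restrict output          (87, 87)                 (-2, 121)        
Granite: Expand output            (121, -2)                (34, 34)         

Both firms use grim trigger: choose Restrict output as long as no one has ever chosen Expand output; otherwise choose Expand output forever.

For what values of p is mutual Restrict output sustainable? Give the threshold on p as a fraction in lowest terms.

Expected continuation weight on next period's payoff is β·p = 4/5·p, which plays the role of the discount factor.
Cooperation requires 4/5·p ≥ (121−87)/(121−34) = 34/87, hence p ≥ 85/174.

85/174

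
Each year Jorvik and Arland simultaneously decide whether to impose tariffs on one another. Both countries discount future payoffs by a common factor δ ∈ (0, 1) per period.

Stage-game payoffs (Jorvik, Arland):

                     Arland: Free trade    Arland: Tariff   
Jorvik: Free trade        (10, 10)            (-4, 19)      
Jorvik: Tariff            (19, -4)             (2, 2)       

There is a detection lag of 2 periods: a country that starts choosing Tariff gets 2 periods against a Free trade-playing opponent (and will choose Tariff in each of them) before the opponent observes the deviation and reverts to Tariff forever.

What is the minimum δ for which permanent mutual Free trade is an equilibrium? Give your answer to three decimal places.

The best deviation is to choose Tariff for all 2 undetected periods, earning 19 each, then 2 forever once detected.
Deviation value: 19(1−δ^2)/(1−δ) + 2δ^2/(1−δ); cooperation value: 10/(1−δ).
IC: 10 ≥ 19(1−δ^2) + 2δ^2 = 19 − 17δ^2.
So δ^2 ≥ 9/17, giving δ ≥ (9/17)^(1/2) ≈ 0.728.

0.728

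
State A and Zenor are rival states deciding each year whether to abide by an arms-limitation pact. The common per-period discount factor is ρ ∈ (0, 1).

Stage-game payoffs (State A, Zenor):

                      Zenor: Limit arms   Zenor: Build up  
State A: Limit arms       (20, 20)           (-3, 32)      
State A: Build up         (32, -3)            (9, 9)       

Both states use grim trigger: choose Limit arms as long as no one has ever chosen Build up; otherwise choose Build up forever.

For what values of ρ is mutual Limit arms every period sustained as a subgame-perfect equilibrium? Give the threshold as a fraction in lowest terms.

20/(1−ρ) ≥ 32 + 9ρ/(1−ρ)
20 ≥ 32 − 23ρ
ρ ≥ 12/23.

12/23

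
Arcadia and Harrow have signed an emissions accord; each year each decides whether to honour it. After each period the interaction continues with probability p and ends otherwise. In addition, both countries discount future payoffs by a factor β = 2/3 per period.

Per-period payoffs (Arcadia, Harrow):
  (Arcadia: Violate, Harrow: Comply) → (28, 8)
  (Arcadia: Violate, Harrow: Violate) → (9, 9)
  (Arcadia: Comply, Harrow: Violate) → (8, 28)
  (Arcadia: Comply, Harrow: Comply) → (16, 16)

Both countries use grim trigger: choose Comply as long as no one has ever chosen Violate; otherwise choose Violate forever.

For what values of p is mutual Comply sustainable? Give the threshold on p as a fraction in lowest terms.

With continuation probability p and discount β, the effective per-period discount factor is βp.
Grim-trigger IC: βp ≥ (28−16)/(28−9) = 12/19.
So p ≥ (12/19)/(2/3) = 18/19.

18/19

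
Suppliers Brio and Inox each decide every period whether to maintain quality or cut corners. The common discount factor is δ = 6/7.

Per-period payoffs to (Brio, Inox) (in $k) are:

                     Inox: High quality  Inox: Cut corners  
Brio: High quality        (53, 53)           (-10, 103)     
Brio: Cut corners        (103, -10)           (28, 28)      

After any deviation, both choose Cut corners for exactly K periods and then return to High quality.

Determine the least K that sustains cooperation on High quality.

3

IC: δ(1−δ^K)/(1−δ) ≥ (103−53)/(53−28) = 2.
With δ = 6/7: need 1 − δ^K ≥ 2·(1−6/7)/(6/7), i.e. δ^K ≤ 0.6667.
Since (6/7)^2 = 0.7347 and (6/7)^3 = 0.6297, the smallest such K is 3.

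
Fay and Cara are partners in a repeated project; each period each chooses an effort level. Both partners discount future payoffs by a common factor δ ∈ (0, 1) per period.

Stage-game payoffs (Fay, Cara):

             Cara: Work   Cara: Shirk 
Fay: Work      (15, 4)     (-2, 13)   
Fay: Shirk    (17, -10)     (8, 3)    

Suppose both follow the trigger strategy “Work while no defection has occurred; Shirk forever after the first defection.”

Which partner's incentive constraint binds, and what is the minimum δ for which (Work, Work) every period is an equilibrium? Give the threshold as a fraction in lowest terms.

Cara; δ ≥ 9/10

Fay: cooperation gives 15 each period; deviation gives 17 once then 8 forever.
  15/(1−δ) ≥ 17 + 8δ/(1−δ) ⇒ δ ≥ 2/9.
Cara: cooperation gives 4 each period; deviation gives 13 once then 3 forever.
  δ ≥ 9/10.
Both must hold, so the binding constraint is Cara's: δ ≥ 9/10.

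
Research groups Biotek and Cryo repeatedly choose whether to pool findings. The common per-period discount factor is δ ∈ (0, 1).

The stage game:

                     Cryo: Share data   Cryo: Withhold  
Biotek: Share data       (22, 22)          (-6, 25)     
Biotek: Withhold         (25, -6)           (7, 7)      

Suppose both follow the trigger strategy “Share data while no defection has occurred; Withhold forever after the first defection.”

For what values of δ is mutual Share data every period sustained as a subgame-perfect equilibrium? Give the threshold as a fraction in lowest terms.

1/6

Cooperation forever yields 22 each period: 22/(1−δ).
Deviating yields 25 once, then 7 forever: 25 + 7δ/(1−δ).
No profitable deviation requires 22/(1−δ) ≥ 25 + 7δ/(1−δ).
Multiplying by (1−δ): 22 ≥ 25(1−δ) + 7δ = 25 − 18δ.
So 18δ ≥ 3, i.e. δ ≥ 3/18 = 1/6.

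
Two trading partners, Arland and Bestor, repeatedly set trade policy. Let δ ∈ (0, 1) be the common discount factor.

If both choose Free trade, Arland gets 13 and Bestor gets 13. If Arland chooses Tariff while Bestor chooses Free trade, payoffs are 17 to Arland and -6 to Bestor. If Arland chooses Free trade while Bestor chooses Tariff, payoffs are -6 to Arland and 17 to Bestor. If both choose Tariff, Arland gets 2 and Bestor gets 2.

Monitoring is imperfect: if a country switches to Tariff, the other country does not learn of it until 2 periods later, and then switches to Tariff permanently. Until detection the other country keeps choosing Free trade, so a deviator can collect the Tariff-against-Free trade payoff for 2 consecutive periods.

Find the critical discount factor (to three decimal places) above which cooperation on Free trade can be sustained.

0.516

Deviating for the 2 undetected periods gains 17−13 = 4 per period over cooperation, then loses 13−2 = 11 per period forever once punishment starts.
Gain: 4(1 + δ + … + δ^1); loss: 11·δ^2/(1−δ).
No profitable deviation ⇔ 4(1−δ^2) ≤ 11·δ^2, i.e. δ^2 ≥ 4/(4+11) = 4/15.
Hence δ ≥ (4/15)^(1/2) ≈ 0.516.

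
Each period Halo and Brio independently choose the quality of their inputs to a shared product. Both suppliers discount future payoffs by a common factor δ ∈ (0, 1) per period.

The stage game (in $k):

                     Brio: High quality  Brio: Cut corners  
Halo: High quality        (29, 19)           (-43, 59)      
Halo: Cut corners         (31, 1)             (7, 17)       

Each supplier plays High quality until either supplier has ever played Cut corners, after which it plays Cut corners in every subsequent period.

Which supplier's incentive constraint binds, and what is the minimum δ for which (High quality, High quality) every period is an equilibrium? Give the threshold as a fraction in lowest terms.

For Halo: deviation gain 31−29 = 2, per-period punishment loss 29−7 = 22. IC gives δ ≥ 2/24 = 1/12.
For Brio: gain 40, loss 2 per period, so δ ≥ 40/42 = 20/21.
The tighter constraint is Brio's, so cooperation needs δ ≥ 20/21.

Brio; δ ≥ 20/21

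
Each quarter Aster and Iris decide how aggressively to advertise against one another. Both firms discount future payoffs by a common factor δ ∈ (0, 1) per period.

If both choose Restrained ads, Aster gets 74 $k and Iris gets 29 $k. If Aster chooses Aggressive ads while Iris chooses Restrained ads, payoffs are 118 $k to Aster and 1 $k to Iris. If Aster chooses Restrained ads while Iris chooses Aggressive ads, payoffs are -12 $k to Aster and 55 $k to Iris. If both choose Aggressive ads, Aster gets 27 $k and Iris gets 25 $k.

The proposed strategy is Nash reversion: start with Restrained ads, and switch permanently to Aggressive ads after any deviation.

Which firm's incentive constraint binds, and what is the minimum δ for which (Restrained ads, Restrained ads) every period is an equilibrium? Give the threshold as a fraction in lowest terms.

For Aster: deviation gain 118−74 = 44, per-period punishment loss 74−27 = 47. IC gives δ ≥ 44/91.
For Iris: gain 26, loss 4 per period, so δ ≥ 26/30 = 13/15.
The tighter constraint is Iris's, so cooperation needs δ ≥ 13/15.

Iris; δ ≥ 13/15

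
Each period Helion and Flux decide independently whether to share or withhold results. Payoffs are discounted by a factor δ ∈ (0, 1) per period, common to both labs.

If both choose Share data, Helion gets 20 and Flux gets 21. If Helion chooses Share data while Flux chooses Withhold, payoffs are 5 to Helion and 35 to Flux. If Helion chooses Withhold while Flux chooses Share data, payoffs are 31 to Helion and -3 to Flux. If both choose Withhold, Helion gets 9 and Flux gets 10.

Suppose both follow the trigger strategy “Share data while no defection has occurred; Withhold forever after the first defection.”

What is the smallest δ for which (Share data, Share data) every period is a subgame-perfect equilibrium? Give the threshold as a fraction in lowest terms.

14/25

For Helion: deviation gain 31−20 = 11, per-period punishment loss 20−9 = 11. IC gives δ ≥ 11/22 = 1/2.
For Flux: gain 14, loss 11 per period, so δ ≥ 14/25.
The tighter constraint is Flux's, so cooperation needs δ ≥ 14/25.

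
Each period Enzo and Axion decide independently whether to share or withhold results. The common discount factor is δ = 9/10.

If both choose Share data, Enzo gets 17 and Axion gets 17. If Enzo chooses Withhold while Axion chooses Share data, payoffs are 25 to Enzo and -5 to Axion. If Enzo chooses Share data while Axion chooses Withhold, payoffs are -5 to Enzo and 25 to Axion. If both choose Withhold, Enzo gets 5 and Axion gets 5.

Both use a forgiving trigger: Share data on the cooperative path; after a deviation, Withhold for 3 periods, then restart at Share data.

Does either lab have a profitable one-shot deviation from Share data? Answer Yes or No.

IC: δ+…+δ^3 ≥ (25−17)/(17−5) = 2/3.
At δ = 9/10: partial sum = 2.4390 ≥ 0.6667. Cooperation sustainable.

No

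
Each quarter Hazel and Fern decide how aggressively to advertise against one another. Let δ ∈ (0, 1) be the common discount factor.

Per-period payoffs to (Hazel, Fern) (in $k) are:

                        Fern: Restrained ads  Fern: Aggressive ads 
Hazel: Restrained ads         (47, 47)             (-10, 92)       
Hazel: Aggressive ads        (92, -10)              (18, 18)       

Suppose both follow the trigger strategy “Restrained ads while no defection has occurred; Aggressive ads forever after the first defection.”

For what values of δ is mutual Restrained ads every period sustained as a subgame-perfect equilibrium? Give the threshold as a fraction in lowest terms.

45/74

One-period gain from deviating is 92 − 47 = 45. The loss is 47 − 18 = 29 in every subsequent period, with present value 29·δ/(1−δ).
Deviation is unprofitable when 29·δ/(1−δ) ≥ 45, i.e. δ/(1−δ) ≥ 45/29.
Equivalently δ ≥ 45/(45+29) = 45/74.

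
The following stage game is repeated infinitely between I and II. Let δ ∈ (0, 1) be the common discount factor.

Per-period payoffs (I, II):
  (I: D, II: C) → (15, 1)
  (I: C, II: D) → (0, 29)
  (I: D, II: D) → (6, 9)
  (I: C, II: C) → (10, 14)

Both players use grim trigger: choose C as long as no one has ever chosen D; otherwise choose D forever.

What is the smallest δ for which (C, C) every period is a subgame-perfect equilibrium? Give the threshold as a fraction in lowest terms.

3/4

I: cooperation gives 10 each period; deviation gives 15 once then 6 forever.
  10/(1−δ) ≥ 15 + 6δ/(1−δ) ⇒ δ ≥ 5/9.
II: cooperation gives 14 each period; deviation gives 29 once then 9 forever.
  δ ≥ 15/20 = 3/4.
Both must hold, so the binding constraint is II's: δ ≥ 3/4.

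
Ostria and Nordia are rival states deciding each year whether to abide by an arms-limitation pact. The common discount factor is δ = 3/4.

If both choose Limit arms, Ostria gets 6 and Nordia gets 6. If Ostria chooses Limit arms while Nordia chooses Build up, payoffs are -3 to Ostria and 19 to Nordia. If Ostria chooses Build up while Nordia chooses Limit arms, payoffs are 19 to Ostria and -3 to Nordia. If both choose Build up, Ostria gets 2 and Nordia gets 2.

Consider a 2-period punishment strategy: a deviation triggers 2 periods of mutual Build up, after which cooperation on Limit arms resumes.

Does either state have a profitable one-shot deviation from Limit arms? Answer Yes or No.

Yes

A one-shot deviation gives 19 now, then 2 for 2 periods, then back to 6.
Gain from deviating: (19−6) today; loss: (6−2) in each of the next 2 periods.
No-deviation condition: (6−2)(δ+…+δ^2) ≥ 19−6, i.e. δ+…+δ^2 ≥ 13/4.
At δ = 3/4: δ+…+δ^2 = 1.3125 < 3.2500.
So cooperation is not sustainable.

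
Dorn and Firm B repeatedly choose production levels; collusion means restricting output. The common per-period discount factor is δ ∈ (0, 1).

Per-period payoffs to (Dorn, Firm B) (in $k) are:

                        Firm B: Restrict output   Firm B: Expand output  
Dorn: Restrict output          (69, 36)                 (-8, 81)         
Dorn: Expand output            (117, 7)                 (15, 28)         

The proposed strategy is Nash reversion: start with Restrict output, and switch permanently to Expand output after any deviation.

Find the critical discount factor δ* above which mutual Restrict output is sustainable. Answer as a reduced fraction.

For Dorn: deviation gain 117−69 = 48, per-period punishment loss 69−15 = 54. IC gives δ ≥ 48/102 = 8/17.
For Firm B: gain 45, loss 8 per period, so δ ≥ 45/53.
The tighter constraint is Firm B's, so cooperation needs δ ≥ 45/53.

45/53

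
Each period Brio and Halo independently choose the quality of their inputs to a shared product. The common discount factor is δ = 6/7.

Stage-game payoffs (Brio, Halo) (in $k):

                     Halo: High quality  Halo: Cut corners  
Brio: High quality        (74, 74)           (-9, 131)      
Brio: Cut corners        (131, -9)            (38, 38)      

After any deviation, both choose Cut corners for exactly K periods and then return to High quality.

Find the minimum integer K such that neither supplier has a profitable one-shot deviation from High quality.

2

No profitable deviation requires (74−38)(δ+…+δ^K) ≥ 131−74, i.e. δ+…+δ^K ≥ 19/12 ≈ 1.5833.
With δ = 6/7, the partial sums are K=1: 0.8571, K=2: 1.5918.
K = 2 is the first length at which the sum reaches 1.5833.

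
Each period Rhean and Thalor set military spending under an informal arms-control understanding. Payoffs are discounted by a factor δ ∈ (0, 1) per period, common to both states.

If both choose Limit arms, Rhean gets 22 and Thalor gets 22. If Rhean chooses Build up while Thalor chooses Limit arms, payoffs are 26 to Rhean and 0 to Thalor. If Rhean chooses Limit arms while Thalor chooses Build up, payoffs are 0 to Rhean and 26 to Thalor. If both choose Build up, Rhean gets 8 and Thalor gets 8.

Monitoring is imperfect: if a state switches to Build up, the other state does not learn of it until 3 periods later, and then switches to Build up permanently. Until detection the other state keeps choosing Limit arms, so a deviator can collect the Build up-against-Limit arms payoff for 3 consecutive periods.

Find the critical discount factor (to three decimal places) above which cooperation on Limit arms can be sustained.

Deviating for the 3 undetected periods gains 26−22 = 4 per period over cooperation, then loses 22−8 = 14 per period forever once punishment starts.
Gain: 4(1 + δ + … + δ^2); loss: 14·δ^3/(1−δ).
No profitable deviation ⇔ 4(1−δ^3) ≤ 14·δ^3, i.e. δ^3 ≥ 4/(4+14) = 2/9.
Hence δ ≥ (2/9)^(1/3) ≈ 0.606.

0.606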